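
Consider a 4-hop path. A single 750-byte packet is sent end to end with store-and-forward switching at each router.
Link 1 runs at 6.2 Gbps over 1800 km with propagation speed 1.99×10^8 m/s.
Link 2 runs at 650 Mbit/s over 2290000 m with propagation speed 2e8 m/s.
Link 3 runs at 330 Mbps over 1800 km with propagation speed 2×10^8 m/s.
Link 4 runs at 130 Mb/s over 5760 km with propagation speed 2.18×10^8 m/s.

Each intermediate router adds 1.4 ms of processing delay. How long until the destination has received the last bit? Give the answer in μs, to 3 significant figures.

60200 μs

L = 750 × 8 = 6000 bits.
Transmission delays (L/R per hop): 0.967742, 9.23077, 18.1818, 46.1538 μs; sum = 74.5342 μs.
Propagation delays (d/s per hop): 9045.23, 11450, 9000, 26422 μs; sum = 55917.2 μs.
Processing at 3 router(s): 3 × 1.4 ms = 4200 μs.
End-to-end = 60200 μs.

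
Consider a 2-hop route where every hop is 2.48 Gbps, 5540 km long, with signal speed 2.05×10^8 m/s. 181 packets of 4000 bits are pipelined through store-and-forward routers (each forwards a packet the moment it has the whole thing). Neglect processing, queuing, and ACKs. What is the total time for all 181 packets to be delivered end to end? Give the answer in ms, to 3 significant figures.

Per-hop transmission t_tx = L/R = 4000/2480000000 = 0.0016129 ms.
Per-hop propagation t_prop = 5540000/2.05e+08 = 27.0244 ms.
Pipeline fill: first packet needs 2·t_tx to clear all hops; remaining 180 packets each add one t_tx.
Total = (2+181-1)·t_tx + 2·t_prop = 182·0.0016129 + 2·27.0244 = 54.3 ms.

54.3 ms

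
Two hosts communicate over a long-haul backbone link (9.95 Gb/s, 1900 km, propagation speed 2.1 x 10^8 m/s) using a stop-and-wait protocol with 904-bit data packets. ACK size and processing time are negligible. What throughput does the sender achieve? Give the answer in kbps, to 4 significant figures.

t_tx = L/R = 904/9950000000 = 9.08543e-08 s.
t_prop = 1900000/210000000 = 0.00904762 s; RTT = 0.0180952 s.
Cycle = t_tx + RTT = 0.0180953 s.
Throughput = L / cycle = 904 / 0.0180953 = 49.96 kbps.

49.96 kbps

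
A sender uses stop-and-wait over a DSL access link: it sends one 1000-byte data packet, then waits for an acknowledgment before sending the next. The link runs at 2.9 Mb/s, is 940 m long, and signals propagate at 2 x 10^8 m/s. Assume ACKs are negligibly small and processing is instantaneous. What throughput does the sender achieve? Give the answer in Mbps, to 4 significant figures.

2.890 Mbps

t_tx = L/R = 8000/2900000 = 0.00275862 s.
t_prop = 940/200000000 = 4.7e-06 s; RTT = 9.4e-06 s.
Cycle = t_tx + RTT = 0.00276802 s.
Throughput = L / cycle = 8000 / 0.00276802 = 2.890 Mbps.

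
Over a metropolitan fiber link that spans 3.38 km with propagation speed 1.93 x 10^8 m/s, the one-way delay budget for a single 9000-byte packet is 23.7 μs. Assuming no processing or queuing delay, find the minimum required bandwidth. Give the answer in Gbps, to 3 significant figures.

11.6 Gbps

L = 72000 bits.
Propagation delay = 3380 / 193000000 = 17.513 μs.
Transmission budget = 23.7 − 17.513 = 6.18705 μs.
R ≥ L / t_tx = 72000 bits / 6.18705e-06 s = 11.6 Gbps.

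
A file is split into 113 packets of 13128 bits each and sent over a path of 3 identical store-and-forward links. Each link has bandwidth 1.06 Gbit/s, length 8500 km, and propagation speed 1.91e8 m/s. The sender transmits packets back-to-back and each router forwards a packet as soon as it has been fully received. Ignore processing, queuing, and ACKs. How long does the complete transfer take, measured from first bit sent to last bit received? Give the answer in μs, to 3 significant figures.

Per-hop transmission t_tx = L/R = 13128/1060000000 = 12.3849 μs.
Per-hop propagation t_prop = 8500000/191000000 = 44502.6 μs.
Pipeline fill: first packet needs 3·t_tx to clear all hops; remaining 112 packets each add one t_tx.
Total = (3+113-1)·t_tx + 3·t_prop = 115·12.3849 + 3·44502.6 = 135000 μs.

135000 μs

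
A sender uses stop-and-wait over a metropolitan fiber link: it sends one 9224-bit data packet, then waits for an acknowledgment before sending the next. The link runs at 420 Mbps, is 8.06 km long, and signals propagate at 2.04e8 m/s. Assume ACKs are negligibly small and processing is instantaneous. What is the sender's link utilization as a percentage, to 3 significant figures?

21.7 %

t_tx = L/R = 9224/420000000 = 2.19619e-05 s.
t_prop = 8060/204000000 = 3.95098e-05 s; RTT = 7.90196e-05 s.
Cycle = t_tx + RTT = 0.000100982 s.
Utilization = t_tx / cycle = 2.19619e-05/0.000100982 = 21.7 %.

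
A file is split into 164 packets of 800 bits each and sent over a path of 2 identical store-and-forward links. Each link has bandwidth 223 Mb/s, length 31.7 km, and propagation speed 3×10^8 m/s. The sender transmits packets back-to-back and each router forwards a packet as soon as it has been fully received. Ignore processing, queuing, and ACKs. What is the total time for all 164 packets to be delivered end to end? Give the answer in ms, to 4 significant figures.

Per-hop transmission t_tx = L/R = 800/223000000 = 0.00358744 ms.
Per-hop propagation t_prop = 31700/300000000 = 0.105667 ms.
Pipeline fill: first packet needs 2·t_tx to clear all hops; remaining 163 packets each add one t_tx.
Total = (2+164-1)·t_tx + 2·t_prop = 165·0.00358744 + 2·0.105667 = 0.8033 ms.

0.8033 ms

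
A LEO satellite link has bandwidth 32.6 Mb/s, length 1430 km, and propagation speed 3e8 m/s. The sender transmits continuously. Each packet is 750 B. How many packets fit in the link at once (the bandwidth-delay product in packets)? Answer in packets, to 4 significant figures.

25.90 packets

Propagation delay = 1430000 / 300000000 = 0.00476667 s.
BDP = R × t_prop = 32600000 × 0.00476667 = 155393 bits.
In packets of 6000 bits: 25.90 packets.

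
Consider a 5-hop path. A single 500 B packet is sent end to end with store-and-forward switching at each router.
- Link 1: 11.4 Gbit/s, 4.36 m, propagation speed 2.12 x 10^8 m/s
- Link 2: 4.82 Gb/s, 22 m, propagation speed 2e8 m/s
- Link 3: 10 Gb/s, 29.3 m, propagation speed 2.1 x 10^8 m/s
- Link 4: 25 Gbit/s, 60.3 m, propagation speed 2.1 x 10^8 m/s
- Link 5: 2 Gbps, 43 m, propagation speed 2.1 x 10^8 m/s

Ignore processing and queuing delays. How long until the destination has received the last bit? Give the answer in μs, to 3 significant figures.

L = 500 × 8 = 4000 bits.
Transmission delays (L/R per hop): 0.350877, 0.829876, 0.4, 0.16, 2 μs; sum = 3.74075 μs.
Propagation delays (d/s per hop): 0.020566, 0.11, 0.139524, 0.287143, 0.204762 μs; sum = 0.761995 μs.
End-to-end = 4.50 μs.

4.50 μs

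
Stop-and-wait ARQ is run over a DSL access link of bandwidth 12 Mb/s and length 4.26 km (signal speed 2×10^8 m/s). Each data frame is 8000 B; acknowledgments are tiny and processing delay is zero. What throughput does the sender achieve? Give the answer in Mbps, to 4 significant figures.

t_tx = L/R = 64000/12000000 = 0.00533333 s.
t_prop = 4260/200000000 = 2.13e-05 s; RTT = 4.26e-05 s.
Cycle = t_tx + RTT = 0.00537593 s.
Throughput = L / cycle = 64000 / 0.00537593 = 11.90 Mbps.

11.90 Mbps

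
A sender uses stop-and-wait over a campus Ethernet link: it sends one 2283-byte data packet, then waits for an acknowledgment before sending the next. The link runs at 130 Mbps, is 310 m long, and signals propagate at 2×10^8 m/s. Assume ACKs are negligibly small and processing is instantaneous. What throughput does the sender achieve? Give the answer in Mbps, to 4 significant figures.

t_tx = L/R = 18264/130000000 = 0.000140492 s.
t_prop = 310/200000000 = 1.55e-06 s; RTT = 3.1e-06 s.
Cycle = t_tx + RTT = 0.000143592 s.
Throughput = L / cycle = 18264 / 0.000143592 = 127.2 Mbps.

127.2 Mbps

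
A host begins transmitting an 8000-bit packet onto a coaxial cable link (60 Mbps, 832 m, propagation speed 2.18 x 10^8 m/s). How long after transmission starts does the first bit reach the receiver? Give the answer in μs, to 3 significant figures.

3.82 μs

First bit experiences only propagation delay: d/s = 832/2.18e+08 = 3.82 μs.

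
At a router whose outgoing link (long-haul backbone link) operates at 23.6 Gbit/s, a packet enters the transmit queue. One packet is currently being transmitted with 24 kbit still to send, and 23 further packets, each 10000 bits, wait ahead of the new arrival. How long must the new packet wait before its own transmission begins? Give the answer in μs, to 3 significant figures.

10.8 μs

Each queued packet: L/R = 10000/23600000000 = 0.423729 μs.
23 queued → 9.74576 μs.
Plus remaining 24000 bits of current packet: 1.01695 μs.
Queuing delay = 10.8 μs.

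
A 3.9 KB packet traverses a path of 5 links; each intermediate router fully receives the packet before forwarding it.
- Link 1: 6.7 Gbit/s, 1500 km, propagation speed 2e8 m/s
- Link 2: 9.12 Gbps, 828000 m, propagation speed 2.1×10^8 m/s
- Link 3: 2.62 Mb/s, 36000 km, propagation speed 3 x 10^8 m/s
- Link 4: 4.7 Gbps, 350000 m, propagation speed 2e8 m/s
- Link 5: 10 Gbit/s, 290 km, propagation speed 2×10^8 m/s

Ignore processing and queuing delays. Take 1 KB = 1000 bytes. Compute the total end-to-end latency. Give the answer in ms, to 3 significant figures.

L = 31200 bits.
Transmission delays (L/R per hop): 0.00465672, 0.00342105, 11.9084, 0.0066383, 0.00312 ms; sum = 11.9262 ms.
Propagation delays (d/s per hop): 7.5, 3.94286, 120, 1.75, 1.45 ms; sum = 134.643 ms.
End-to-end = 147 ms.

147 ms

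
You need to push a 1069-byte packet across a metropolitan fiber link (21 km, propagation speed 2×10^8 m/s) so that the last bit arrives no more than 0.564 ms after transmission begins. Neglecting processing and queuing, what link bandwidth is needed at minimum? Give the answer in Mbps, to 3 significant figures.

18.6 Mbps

L = 8552 bits.
Propagation delay = 21000 / 200000000 = 0.105 ms.
Transmission budget = 0.564 − 0.105 = 0.459 ms.
R ≥ L / t_tx = 8552 bits / 0.000459 s = 18.6 Mbps.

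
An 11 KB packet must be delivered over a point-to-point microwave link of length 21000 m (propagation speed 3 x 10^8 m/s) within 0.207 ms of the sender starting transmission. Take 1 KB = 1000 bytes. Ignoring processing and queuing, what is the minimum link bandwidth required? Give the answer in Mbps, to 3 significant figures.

L = 88000 bits.
Propagation delay = 21000 / 300000000 = 0.07 ms.
Transmission budget = 0.207 − 0.07 = 0.137 ms.
R ≥ L / t_tx = 88000 bits / 0.000137 s = 642 Mbps.

642 Mbps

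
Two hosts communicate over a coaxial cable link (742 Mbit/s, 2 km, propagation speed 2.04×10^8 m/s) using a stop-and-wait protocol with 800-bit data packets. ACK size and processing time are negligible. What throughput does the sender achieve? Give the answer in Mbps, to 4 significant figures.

t_tx = L/R = 800/742000000 = 1.07817e-06 s.
t_prop = 2000/204000000 = 9.80392e-06 s; RTT = 1.96078e-05 s.
Cycle = t_tx + RTT = 2.0686e-05 s.
Throughput = L / cycle = 800 / 2.0686e-05 = 38.67 Mbps.

38.67 Mbps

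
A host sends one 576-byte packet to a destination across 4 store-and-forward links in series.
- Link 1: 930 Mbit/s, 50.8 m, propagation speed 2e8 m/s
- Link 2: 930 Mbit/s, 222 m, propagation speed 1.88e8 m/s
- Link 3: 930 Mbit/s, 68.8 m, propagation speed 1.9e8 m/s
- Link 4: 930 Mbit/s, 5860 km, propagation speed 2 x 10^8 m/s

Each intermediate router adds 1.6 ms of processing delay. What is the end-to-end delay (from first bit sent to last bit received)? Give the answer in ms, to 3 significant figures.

L = 576 × 8 = 4608 bits.
Transmission delay per hop = L/R = 4608/930000000 = 0.00495484 ms; 4 hops → 0.0198194 ms.
Propagation delays (d/s per hop): 0.000254, 0.00118085, 0.000362105, 29.3 ms; sum = 29.3018 ms.
Processing at 3 router(s): 3 × 1.6 ms = 4.8 ms.
End-to-end = 34.1 ms.

34.1 ms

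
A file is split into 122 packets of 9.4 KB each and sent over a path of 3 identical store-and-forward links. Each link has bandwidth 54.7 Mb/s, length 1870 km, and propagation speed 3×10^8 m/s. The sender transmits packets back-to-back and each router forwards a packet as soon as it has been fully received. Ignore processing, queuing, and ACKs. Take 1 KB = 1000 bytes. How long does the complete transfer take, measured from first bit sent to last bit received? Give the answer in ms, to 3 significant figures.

189 ms

Per-hop transmission t_tx = L/R = 75200/54700000 = 1.37477 ms.
Per-hop propagation t_prop = 1870000/300000000 = 6.23333 ms.
Pipeline fill: first packet needs 3·t_tx to clear all hops; remaining 121 packets each add one t_tx.
Total = (3+122-1)·t_tx + 3·t_prop = 124·1.37477 + 3·6.23333 = 189 ms.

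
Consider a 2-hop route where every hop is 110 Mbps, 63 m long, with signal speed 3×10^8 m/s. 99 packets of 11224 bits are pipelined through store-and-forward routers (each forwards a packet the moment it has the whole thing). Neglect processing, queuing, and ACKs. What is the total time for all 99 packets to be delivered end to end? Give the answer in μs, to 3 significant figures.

10200 μs

Per-hop transmission t_tx = L/R = 11224/110000000 = 102.036 μs.
Per-hop propagation t_prop = 63/300000000 = 0.21 μs.
Pipeline fill: first packet needs 2·t_tx to clear all hops; remaining 98 packets each add one t_tx.
Total = (2+99-1)·t_tx + 2·t_prop = 100·102.036 + 2·0.21 = 10200 μs.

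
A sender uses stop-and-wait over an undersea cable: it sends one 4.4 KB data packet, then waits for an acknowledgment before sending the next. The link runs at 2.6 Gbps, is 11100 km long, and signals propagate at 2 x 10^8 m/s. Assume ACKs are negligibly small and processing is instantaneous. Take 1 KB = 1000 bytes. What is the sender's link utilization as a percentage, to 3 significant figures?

t_tx = L/R = 35200/2600000000 = 1.35385e-05 s.
t_prop = 11100000/200000000 = 0.0555 s; RTT = 0.111 s.
Cycle = t_tx + RTT = 0.111014 s.
Utilization = t_tx / cycle = 1.35385e-05/0.111014 = 0.0122 %.

0.0122 %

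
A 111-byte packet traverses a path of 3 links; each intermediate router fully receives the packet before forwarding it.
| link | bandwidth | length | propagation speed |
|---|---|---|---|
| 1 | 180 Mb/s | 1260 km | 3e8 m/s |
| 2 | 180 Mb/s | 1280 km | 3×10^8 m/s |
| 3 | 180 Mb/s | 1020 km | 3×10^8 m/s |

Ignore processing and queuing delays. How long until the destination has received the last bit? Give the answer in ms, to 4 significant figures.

L = 111 × 8 = 888 bits.
Transmission delay per hop = L/R = 888/180000000 = 0.00493333 ms; 3 hops → 0.0148 ms.
Propagation delays (d/s per hop): 4.2, 4.26667, 3.4 ms; sum = 11.8667 ms.
End-to-end = 11.88 ms.

11.88 ms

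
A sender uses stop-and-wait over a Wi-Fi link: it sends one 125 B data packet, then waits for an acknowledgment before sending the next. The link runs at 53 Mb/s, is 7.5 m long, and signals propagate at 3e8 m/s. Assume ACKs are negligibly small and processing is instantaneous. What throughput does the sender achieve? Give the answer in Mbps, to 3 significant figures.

52.9 Mbps

t_tx = L/R = 1000/53000000 = 1.88679e-05 s.
t_prop = 7.5/300000000 = 2.5e-08 s; RTT = 5e-08 s.
Cycle = t_tx + RTT = 1.89179e-05 s.
Throughput = L / cycle = 1000 / 1.89179e-05 = 52.9 Mbps.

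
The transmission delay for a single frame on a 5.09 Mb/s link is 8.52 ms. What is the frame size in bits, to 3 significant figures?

L = R × t_tx = 5090000 b/s × 0.00852 s = 43366.8 bits.

43400 bits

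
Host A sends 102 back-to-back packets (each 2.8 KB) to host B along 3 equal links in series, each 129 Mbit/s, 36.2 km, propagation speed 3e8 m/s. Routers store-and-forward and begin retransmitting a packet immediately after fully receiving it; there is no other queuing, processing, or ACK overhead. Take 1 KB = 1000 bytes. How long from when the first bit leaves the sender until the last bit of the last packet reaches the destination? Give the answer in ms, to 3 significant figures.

18.4 ms

Per-hop transmission t_tx = L/R = 22400/129000000 = 0.173643 ms.
Per-hop propagation t_prop = 36200/300000000 = 0.120667 ms.
Pipeline fill: first packet needs 3·t_tx to clear all hops; remaining 101 packets each add one t_tx.
Total = (3+102-1)·t_tx + 3·t_prop = 104·0.173643 + 3·0.120667 = 18.4 ms.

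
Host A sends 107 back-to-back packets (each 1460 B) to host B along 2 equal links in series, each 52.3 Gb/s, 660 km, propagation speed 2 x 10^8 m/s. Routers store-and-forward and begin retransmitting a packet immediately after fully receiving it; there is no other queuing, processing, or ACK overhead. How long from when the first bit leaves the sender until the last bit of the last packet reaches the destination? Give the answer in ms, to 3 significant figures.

Per-hop transmission t_tx = L/R = 11680/52300000000 = 0.000223327 ms.
Per-hop propagation t_prop = 660000/200000000 = 3.3 ms.
Pipeline fill: first packet needs 2·t_tx to clear all hops; remaining 106 packets each add one t_tx.
Total = (2+107-1)·t_tx + 2·t_prop = 108·0.000223327 + 2·3.3 = 6.62 ms.

6.62 ms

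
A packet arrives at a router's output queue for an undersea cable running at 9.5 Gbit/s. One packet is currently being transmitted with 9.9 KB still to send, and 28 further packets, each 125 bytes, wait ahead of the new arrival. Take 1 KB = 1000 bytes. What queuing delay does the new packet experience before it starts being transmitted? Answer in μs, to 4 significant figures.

Each queued packet: L/R = 1000/9500000000 = 0.105263 μs.
28 queued → 2.94737 μs.
Plus remaining 79200 bits of current packet: 8.33684 μs.
Queuing delay = 11.28 μs.

11.28 μs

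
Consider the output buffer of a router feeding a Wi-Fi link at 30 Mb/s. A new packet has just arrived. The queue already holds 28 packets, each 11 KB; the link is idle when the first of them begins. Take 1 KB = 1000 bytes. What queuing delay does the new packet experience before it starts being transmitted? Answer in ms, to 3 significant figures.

82.1 ms

Each queued packet: L/R = 88000/30000000 = 2.93333 ms.
28 queued → 82.1333 ms.
Queuing delay = 82.1 ms.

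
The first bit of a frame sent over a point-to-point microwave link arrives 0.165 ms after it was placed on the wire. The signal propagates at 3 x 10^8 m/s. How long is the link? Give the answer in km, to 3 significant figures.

d = s × t_prop = 300000000 × 0.000165 = 49.5 km.

49.5 km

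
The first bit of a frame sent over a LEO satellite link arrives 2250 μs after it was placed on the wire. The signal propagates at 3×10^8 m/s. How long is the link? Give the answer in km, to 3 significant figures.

675 km

d = s × t_prop = 300000000 × 0.00225 = 675 km.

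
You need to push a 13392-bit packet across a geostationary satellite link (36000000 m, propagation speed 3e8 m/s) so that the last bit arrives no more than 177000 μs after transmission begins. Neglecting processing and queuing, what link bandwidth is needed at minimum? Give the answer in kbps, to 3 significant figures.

235 kbps

Propagation delay = 36000000 / 300000000 = 120000 μs.
Transmission budget = 177000 − 120000 = 57000 μs.
R ≥ L / t_tx = 13392 bits / 0.057 s = 235 kbps.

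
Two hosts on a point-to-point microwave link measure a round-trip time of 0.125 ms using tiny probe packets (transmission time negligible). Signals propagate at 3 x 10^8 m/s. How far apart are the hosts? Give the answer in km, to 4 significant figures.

One-way propagation = RTT/2 = 0.0625 ms.
d = s × t = 300000000 × 6.25e-05 = 18.75 km.

18.75 km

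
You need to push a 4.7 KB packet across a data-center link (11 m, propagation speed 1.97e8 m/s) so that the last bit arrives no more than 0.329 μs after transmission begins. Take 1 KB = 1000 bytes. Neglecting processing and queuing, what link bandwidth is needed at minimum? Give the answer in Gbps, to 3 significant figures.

L = 37600 bits.
Propagation delay = 11 / 197000000 = 0.0558376 μs.
Transmission budget = 0.329 − 0.0558376 = 0.273162 μs.
R ≥ L / t_tx = 37600 bits / 2.73162e-07 s = 138 Gbps.

138 Gbps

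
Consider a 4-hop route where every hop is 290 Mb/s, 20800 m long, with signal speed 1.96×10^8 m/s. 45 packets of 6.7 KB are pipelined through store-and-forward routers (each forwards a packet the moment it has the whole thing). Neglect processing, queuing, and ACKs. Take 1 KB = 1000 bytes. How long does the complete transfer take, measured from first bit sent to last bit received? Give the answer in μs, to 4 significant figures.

Per-hop transmission t_tx = L/R = 53600/290000000 = 184.828 μs.
Per-hop propagation t_prop = 20800/196000000 = 106.122 μs.
Pipeline fill: first packet needs 4·t_tx to clear all hops; remaining 44 packets each add one t_tx.
Total = (4+45-1)·t_tx + 4·t_prop = 48·184.828 + 4·106.122 = 9296 μs.

9296 μs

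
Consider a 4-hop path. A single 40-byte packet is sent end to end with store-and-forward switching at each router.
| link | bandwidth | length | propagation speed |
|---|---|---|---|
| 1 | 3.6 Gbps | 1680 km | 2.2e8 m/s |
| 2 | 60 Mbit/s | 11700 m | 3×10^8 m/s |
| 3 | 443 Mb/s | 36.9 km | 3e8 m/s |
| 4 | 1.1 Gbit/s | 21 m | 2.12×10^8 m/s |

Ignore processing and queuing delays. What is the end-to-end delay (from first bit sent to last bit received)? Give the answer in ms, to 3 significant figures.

7.80 ms

L = 40 × 8 = 320 bits.
Transmission delays (L/R per hop): 8.88889e-05, 0.00533333, 0.000722348, 0.000290909 ms; sum = 0.00643548 ms.
Propagation delays (d/s per hop): 7.63636, 0.039, 0.123, 9.90566e-05 ms; sum = 7.79846 ms.
End-to-end = 7.80 ms.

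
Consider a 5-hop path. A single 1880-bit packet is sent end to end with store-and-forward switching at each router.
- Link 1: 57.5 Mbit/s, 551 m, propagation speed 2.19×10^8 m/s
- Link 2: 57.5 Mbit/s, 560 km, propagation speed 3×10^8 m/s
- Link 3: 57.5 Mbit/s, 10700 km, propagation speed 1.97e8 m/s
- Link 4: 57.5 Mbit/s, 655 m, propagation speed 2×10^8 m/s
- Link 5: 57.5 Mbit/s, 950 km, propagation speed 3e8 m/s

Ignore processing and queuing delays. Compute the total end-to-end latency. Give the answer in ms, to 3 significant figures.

Transmission delay per hop = L/R = 1880/57500000 = 0.0326957 ms; 5 hops → 0.163478 ms.
Propagation delays (d/s per hop): 0.00251598, 1.86667, 54.3147, 0.003275, 3.16667 ms; sum = 59.3538 ms.
End-to-end = 59.5 ms.

59.5 ms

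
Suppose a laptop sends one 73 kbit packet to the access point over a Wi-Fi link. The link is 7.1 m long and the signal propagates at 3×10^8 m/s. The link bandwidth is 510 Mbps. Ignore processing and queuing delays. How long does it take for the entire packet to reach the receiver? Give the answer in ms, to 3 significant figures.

L = 73000 bits.
Transmission delay = L/R = 73000 / 510000000 = 0.143137 ms.
Propagation delay = d/s = 7.1 m / 300000000 m/s = 2.36667e-05 ms.
Total = 0.143 ms.

0.143 ms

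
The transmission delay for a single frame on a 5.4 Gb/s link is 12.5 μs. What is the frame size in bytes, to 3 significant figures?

L = R × t_tx = 5400000000 b/s × 1.25e-05 s = 67500 bits.
In bytes: 67500 / 8 = 8440 bytes.

8440 bytes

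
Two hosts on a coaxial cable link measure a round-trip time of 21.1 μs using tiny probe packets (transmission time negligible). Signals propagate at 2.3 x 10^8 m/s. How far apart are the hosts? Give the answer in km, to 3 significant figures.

One-way propagation = RTT/2 = 10.55 μs.
d = s × t = 2.3e+08 × 1.055e-05 = 2.43 km.

2.43 km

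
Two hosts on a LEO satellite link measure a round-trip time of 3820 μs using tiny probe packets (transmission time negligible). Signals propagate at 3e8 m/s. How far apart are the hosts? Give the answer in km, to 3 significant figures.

573 km

One-way propagation = RTT/2 = 1910 μs.
d = s × t = 300000000 × 0.00191 = 573 km.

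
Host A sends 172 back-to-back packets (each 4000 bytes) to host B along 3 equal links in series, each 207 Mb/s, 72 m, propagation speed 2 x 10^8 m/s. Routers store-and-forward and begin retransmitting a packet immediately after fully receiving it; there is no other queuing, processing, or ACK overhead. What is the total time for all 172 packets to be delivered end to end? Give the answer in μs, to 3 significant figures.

Per-hop transmission t_tx = L/R = 32000/207000000 = 154.589 μs.
Per-hop propagation t_prop = 72/200000000 = 0.36 μs.
Pipeline fill: first packet needs 3·t_tx to clear all hops; remaining 171 packets each add one t_tx.
Total = (3+172-1)·t_tx + 3·t_prop = 174·154.589 + 3·0.36 = 26900 μs.

26900 μs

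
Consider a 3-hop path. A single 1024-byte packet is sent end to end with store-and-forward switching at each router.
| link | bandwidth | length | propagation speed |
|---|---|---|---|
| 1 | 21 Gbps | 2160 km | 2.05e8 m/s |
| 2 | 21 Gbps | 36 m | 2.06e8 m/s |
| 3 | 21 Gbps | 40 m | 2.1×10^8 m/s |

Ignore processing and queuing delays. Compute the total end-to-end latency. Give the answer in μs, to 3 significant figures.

L = 1024 × 8 = 8192 bits.
Transmission delay per hop = L/R = 8192/21000000000 = 0.390095 μs; 3 hops → 1.17029 μs.
Propagation delays (d/s per hop): 10536.6, 0.174757, 0.190476 μs; sum = 10537 μs.
End-to-end = 10500 μs.

10500 μs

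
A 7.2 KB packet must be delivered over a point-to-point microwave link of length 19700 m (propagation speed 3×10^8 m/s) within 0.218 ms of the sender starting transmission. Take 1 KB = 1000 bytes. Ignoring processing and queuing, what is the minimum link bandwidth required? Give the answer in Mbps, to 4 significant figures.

378.1 Mbps

L = 57600 bits.
Propagation delay = 19700 / 300000000 = 0.0656667 ms.
Transmission budget = 0.218 − 0.0656667 = 0.152333 ms.
R ≥ L / t_tx = 57600 bits / 0.000152333 s = 378.1 Mbps.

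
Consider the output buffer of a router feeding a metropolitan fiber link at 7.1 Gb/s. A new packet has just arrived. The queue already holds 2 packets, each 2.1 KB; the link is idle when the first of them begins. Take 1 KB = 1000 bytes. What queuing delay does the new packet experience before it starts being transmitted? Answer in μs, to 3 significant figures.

Each queued packet: L/R = 16800/7100000000 = 2.3662 μs.
2 queued → 4.73239 μs.
Queuing delay = 4.73 μs.

4.73 μs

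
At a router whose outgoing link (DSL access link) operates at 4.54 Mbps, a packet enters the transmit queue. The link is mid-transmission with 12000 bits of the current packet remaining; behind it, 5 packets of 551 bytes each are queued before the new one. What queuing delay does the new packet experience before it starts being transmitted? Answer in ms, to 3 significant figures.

Each queued packet: L/R = 4408/4540000 = 0.970925 ms.
5 queued → 4.85463 ms.
Plus remaining 12000 bits of current packet: 2.64317 ms.
Queuing delay = 7.50 ms.

7.50 ms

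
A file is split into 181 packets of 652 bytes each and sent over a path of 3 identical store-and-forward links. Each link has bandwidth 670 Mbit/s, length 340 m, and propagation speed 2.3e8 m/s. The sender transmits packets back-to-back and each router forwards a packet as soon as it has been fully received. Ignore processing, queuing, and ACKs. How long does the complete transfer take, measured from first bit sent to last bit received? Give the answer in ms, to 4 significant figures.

Per-hop transmission t_tx = L/R = 5216/670000000 = 0.00778507 ms.
Per-hop propagation t_prop = 340/2.3e+08 = 0.00147826 ms.
Pipeline fill: first packet needs 3·t_tx to clear all hops; remaining 180 packets each add one t_tx.
Total = (3+181-1)·t_tx + 3·t_prop = 183·0.00778507 + 3·0.00147826 = 1.429 ms.

1.429 ms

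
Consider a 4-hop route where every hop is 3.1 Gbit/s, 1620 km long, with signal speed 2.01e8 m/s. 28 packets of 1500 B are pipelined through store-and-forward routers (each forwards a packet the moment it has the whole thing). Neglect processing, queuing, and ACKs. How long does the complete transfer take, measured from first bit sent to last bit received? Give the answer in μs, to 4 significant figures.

Per-hop transmission t_tx = L/R = 12000/3100000000 = 3.87097 μs.
Per-hop propagation t_prop = 1620000/2.01e+08 = 8059.7 μs.
Pipeline fill: first packet needs 4·t_tx to clear all hops; remaining 27 packets each add one t_tx.
Total = (4+28-1)·t_tx + 4·t_prop = 31·3.87097 + 4·8059.7 = 32360 μs.

32360 μs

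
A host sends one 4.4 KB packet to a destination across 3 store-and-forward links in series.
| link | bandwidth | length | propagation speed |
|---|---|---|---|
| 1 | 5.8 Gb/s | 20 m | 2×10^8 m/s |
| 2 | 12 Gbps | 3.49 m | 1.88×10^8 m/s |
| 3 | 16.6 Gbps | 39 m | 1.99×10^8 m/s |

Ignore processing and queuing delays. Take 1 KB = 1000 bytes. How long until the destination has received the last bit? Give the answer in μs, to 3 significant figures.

L = 35200 bits.
Transmission delays (L/R per hop): 6.06897, 2.93333, 2.12048 μs; sum = 11.1228 μs.
Propagation delays (d/s per hop): 0.1, 0.0185638, 0.19598 μs; sum = 0.314544 μs.
End-to-end = 11.4 μs.

11.4 μs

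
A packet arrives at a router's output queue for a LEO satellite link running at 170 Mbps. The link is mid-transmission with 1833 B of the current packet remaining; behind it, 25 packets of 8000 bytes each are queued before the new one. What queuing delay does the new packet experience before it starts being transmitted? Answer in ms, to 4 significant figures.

9.498 ms

Each queued packet: L/R = 64000/170000000 = 0.376471 ms.
25 queued → 9.41176 ms.
Plus remaining 14664 bits of current packet: 0.0862588 ms.
Queuing delay = 9.498 ms.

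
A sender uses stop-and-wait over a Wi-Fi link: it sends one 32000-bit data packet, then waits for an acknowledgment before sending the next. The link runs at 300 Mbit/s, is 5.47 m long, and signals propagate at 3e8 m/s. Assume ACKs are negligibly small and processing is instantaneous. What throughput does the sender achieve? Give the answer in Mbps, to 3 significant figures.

300 Mbps

t_tx = L/R = 32000/300000000 = 0.000106667 s.
t_prop = 5.47/300000000 = 1.82333e-08 s; RTT = 3.64667e-08 s.
Cycle = t_tx + RTT = 0.000106703 s.
Throughput = L / cycle = 32000 / 0.000106703 = 300 Mbps.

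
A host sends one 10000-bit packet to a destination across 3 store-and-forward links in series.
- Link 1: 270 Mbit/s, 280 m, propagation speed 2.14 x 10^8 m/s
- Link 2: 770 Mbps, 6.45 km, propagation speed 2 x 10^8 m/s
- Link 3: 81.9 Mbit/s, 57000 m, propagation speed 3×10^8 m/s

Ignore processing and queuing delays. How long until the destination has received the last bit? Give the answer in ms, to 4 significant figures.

0.3957 ms

Transmission delays (L/R per hop): 0.037037, 0.012987, 0.1221 ms; sum = 0.172124 ms.
Propagation delays (d/s per hop): 0.00130841, 0.03225, 0.19 ms; sum = 0.223558 ms.
End-to-end = 0.3957 ms.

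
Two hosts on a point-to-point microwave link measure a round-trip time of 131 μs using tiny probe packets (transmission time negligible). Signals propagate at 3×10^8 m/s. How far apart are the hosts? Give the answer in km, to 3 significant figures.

One-way propagation = RTT/2 = 65.5 μs.
d = s × t = 300000000 × 6.55e-05 = 19.7 km.

19.7 km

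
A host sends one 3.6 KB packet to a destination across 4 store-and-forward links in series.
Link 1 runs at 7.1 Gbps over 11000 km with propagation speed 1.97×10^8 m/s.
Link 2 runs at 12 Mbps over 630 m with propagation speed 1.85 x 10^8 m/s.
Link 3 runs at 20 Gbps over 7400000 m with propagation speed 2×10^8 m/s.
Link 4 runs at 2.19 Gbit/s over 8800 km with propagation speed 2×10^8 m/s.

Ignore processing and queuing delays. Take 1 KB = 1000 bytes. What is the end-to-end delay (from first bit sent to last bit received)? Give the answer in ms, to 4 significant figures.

L = 28800 bits.
Transmission delays (L/R per hop): 0.00405634, 2.4, 0.00144, 0.0131507 ms; sum = 2.41865 ms.
Propagation delays (d/s per hop): 55.8376, 0.00340541, 37, 44 ms; sum = 136.841 ms.
End-to-end = 139.3 ms.

139.3 ms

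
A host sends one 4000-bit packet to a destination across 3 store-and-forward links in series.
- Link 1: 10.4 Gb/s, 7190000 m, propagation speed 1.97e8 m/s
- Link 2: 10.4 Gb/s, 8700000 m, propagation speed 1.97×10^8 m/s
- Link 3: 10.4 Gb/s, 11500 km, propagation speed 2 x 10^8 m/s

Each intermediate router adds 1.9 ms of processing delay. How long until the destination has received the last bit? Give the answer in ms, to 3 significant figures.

Transmission delay per hop = L/R = 4000/10400000000 = 0.000384615 ms; 3 hops → 0.00115385 ms.
Propagation delays (d/s per hop): 36.4975, 44.1624, 57.5 ms; sum = 138.16 ms.
Processing at 2 router(s): 2 × 1.9 ms = 3.8 ms.
End-to-end = 142 ms.

142 ms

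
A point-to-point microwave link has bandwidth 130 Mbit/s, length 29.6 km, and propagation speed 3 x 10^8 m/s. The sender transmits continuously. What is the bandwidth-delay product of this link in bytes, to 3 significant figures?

1600 bytes

Propagation delay = 29600 / 300000000 = 9.86667e-05 s.
BDP = R × t_prop = 130000000 × 9.86667e-05 = 12826.7 bits.
In bytes: 12826.7/8 = 1600 bytes.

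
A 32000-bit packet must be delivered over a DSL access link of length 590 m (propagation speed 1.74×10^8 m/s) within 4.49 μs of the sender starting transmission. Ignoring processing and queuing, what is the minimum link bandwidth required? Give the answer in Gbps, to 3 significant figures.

29.1 Gbps

Propagation delay = 590 / 174000000 = 3.3908 μs.
Transmission budget = 4.49 − 3.3908 = 1.0992 μs.
R ≥ L / t_tx = 32000 bits / 1.0992e-06 s = 29.1 Gbps.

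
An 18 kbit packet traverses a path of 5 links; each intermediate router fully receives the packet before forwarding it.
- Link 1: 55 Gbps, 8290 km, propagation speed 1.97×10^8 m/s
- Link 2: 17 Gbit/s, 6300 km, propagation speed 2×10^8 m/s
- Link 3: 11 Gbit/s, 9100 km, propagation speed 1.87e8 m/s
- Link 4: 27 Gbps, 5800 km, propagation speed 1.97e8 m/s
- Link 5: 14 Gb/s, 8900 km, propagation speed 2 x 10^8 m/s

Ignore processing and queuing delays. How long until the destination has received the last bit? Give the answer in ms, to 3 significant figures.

196 ms

L = 18000 bits.
Transmission delays (L/R per hop): 0.000327273, 0.00105882, 0.00163636, 0.000666667, 0.00128571 ms; sum = 0.00497484 ms.
Propagation delays (d/s per hop): 42.0812, 31.5, 48.6631, 29.4416, 44.5 ms; sum = 196.186 ms.
End-to-end = 196 ms.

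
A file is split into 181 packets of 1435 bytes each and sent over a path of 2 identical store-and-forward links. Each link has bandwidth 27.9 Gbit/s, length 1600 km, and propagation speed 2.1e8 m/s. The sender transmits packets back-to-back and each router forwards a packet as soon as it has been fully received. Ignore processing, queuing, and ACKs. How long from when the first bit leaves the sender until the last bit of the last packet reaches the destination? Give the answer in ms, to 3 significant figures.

Per-hop transmission t_tx = L/R = 11480/27900000000 = 0.00041147 ms.
Per-hop propagation t_prop = 1600000/210000000 = 7.61905 ms.
Pipeline fill: first packet needs 2·t_tx to clear all hops; remaining 180 packets each add one t_tx.
Total = (2+181-1)·t_tx + 2·t_prop = 182·0.00041147 + 2·7.61905 = 15.3 ms.

15.3 ms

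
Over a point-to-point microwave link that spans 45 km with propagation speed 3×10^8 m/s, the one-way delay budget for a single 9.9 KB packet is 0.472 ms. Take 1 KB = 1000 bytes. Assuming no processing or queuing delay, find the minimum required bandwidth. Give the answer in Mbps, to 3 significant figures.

246 Mbps

L = 79200 bits.
Propagation delay = 45000 / 300000000 = 0.15 ms.
Transmission budget = 0.472 − 0.15 = 0.322 ms.
R ≥ L / t_tx = 79200 bits / 0.000322 s = 246 Mbps.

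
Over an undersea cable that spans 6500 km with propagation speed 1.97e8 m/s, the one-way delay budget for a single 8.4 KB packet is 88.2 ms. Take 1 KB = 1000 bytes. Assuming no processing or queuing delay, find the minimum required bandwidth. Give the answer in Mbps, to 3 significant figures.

L = 67200 bits.
Propagation delay = 6500000 / 197000000 = 32.9949 ms.
Transmission budget = 88.2 − 32.9949 = 55.2051 ms.
R ≥ L / t_tx = 67200 bits / 0.0552051 s = 1.22 Mbps.

1.22 Mbps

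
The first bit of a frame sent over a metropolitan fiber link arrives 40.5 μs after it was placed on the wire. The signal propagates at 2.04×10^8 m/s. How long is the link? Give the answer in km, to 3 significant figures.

d = s × t_prop = 204000000 × 4.05e-05 = 8.26 km.

8.26 km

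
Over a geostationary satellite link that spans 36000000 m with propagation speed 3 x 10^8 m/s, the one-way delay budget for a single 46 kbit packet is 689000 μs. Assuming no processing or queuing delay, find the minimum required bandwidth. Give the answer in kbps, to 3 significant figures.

Propagation delay = 36000000 / 300000000 = 120000 μs.
Transmission budget = 689000 − 120000 = 569000 μs.
R ≥ L / t_tx = 46000 bits / 0.569 s = 80.8 kbps.

80.8 kbps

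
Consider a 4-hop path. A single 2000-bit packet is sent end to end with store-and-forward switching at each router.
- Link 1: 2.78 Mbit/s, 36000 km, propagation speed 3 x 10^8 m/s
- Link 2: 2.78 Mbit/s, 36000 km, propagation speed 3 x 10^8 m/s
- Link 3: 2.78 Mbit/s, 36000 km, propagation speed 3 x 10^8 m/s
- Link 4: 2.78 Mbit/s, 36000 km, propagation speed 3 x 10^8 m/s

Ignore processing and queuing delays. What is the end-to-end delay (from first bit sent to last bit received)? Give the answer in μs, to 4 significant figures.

482900 μs

Transmission delay per hop = L/R = 2000/2780000 = 719.424 μs; 4 hops → 2877.7 μs.
Propagation delays (d/s per hop): 120000, 120000, 120000, 120000 μs; sum = 480000 μs.
End-to-end = 482900 μs.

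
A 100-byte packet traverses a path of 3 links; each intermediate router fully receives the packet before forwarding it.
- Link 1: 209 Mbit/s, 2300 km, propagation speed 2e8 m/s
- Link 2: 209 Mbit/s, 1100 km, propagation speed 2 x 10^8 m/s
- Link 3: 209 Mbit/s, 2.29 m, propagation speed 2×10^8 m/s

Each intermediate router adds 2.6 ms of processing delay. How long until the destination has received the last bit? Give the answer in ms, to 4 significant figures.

L = 100 × 8 = 800 bits.
Transmission delay per hop = L/R = 800/209000000 = 0.00382775 ms; 3 hops → 0.0114833 ms.
Propagation delays (d/s per hop): 11.5, 5.5, 1.145e-05 ms; sum = 17 ms.
Processing at 2 router(s): 2 × 2.6 ms = 5.2 ms.
End-to-end = 22.21 ms.

22.21 ms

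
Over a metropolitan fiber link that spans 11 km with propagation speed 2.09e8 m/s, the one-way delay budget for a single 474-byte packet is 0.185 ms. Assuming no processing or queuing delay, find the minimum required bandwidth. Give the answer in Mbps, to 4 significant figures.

L = 3792 bits.
Propagation delay = 11000 / 209000000 = 0.0526316 ms.
Transmission budget = 0.185 − 0.0526316 = 0.132368 ms.
R ≥ L / t_tx = 3792 bits / 0.000132368 s = 28.65 Mbps.

28.65 Mbps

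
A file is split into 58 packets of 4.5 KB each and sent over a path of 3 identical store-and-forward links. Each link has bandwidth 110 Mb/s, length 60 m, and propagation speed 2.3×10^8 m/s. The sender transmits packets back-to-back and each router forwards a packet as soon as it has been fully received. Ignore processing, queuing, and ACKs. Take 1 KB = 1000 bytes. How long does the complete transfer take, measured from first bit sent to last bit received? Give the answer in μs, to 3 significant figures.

Per-hop transmission t_tx = L/R = 36000/110000000 = 327.273 μs.
Per-hop propagation t_prop = 60/2.3e+08 = 0.26087 μs.
Pipeline fill: first packet needs 3·t_tx to clear all hops; remaining 57 packets each add one t_tx.
Total = (3+58-1)·t_tx + 3·t_prop = 60·327.273 + 3·0.26087 = 19600 μs.

19600 μs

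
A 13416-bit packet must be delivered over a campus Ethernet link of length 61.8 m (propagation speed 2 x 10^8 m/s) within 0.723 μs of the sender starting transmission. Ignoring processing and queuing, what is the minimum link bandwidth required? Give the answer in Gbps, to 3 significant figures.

Propagation delay = 61.8 / 200000000 = 0.309 μs.
Transmission budget = 0.723 − 0.309 = 0.414 μs.
R ≥ L / t_tx = 13416 bits / 4.14e-07 s = 32.4 Gbps.

32.4 Gbps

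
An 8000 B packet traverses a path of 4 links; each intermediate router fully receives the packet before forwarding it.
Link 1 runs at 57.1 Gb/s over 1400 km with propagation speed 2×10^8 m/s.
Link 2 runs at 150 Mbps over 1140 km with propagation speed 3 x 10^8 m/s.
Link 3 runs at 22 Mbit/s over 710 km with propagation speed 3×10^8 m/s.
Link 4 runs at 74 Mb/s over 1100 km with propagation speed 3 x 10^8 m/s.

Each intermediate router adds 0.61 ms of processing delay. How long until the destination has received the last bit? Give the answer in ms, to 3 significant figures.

L = 8000 × 8 = 64000 bits.
Transmission delays (L/R per hop): 0.00112084, 0.426667, 2.90909, 0.864865 ms; sum = 4.20174 ms.
Propagation delays (d/s per hop): 7, 3.8, 2.36667, 3.66667 ms; sum = 16.8333 ms.
Processing at 3 router(s): 3 × 0.61 ms = 1.83 ms.
End-to-end = 22.9 ms.

22.9 ms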